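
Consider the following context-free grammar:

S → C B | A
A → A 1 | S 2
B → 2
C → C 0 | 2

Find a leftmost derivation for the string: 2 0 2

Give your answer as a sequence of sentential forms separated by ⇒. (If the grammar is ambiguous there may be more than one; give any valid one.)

S ⇒ C B ⇒ C 0 B ⇒ 2 0 B ⇒ 2 0 2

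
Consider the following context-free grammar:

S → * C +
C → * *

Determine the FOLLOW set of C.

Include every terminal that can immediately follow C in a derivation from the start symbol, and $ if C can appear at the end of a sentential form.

We compute FOLLOW(C) using the standard algorithm.
FOLLOW(S) starts with {$}.
FIRST(C) = {*}
FIRST(S) = {*}
FOLLOW(C) = {+}
FOLLOW(S) = {$}
Therefore, FOLLOW(C) = {+}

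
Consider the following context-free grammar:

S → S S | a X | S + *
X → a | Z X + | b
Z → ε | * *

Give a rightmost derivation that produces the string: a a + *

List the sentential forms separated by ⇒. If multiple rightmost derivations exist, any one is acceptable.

S ⇒ S + * ⇒ a X + * ⇒ a a + *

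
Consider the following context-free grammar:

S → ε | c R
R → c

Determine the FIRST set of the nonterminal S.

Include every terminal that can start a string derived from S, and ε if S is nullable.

We compute FIRST(S) using the standard algorithm.
FIRST(R) = {c}
FIRST(S) = {c, ε}
Therefore, FIRST(S) = {c, ε}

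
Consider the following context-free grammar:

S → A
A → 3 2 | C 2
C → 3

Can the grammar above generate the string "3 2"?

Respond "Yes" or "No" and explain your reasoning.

Yes - a valid derivation exists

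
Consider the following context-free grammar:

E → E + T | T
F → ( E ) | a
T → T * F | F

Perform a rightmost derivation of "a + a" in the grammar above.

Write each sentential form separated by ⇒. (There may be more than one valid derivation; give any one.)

E ⇒ E + T ⇒ E + F ⇒ E + a ⇒ T + a ⇒ F + a ⇒ a + a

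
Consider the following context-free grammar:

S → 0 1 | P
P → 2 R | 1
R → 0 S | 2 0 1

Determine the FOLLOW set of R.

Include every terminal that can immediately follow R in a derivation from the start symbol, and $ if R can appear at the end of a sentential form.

We compute FOLLOW(R) using the standard algorithm.
FOLLOW(S) starts with {$}.
FIRST(P) = {1, 2}
FIRST(R) = {0, 2}
FIRST(S) = {0, 1, 2}
FOLLOW(P) = {$}
FOLLOW(R) = {$}
FOLLOW(S) = {$}
Therefore, FOLLOW(R) = {$}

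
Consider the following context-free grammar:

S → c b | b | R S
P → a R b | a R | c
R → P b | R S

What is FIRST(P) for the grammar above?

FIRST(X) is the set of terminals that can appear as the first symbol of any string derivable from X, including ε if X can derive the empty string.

We compute FIRST(P) using the standard algorithm.
FIRST(P) = {a, c}
FIRST(R) = {a, c}
FIRST(S) = {a, b, c}
Therefore, FIRST(P) = {a, c}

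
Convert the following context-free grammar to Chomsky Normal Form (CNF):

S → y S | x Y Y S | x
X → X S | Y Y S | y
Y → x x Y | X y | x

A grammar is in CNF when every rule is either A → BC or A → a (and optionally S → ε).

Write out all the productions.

TY → y; TX → x; S → x; X → y; Y → x; S → TY S; S → TX X0; X0 → Y X1; X1 → Y S; X → X S; X → Y X2; X2 → Y S; Y → TX X3; X3 → TX Y; Y → X TY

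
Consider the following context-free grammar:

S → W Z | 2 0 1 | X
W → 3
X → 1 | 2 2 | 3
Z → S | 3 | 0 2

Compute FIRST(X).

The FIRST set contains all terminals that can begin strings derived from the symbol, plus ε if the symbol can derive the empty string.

We compute FIRST(X) using the standard algorithm.
FIRST(S) = {1, 2, 3}
FIRST(W) = {3}
FIRST(X) = {1, 2, 3}
FIRST(Z) = {0, 1, 2, 3}
Therefore, FIRST(X) = {1, 2, 3}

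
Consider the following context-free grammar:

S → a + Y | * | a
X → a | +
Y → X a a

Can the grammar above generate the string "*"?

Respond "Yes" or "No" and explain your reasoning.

Yes - a valid derivation exists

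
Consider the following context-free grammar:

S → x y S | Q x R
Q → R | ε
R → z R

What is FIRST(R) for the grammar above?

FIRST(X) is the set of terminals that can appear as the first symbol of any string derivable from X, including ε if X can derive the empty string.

We compute FIRST(R) using the standard algorithm.
FIRST(Q) = {z, ε}
FIRST(R) = {z}
FIRST(S) = {x, z}
Therefore, FIRST(R) = {z}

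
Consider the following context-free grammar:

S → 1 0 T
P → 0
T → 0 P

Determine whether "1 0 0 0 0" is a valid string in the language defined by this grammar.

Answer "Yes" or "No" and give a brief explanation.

No - no valid derivation exists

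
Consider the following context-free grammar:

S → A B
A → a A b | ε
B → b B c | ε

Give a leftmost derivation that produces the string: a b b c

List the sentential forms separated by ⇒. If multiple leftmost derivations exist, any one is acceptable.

S ⇒ A B ⇒ a A b B ⇒ a b B ⇒ a b b B c ⇒ a b b c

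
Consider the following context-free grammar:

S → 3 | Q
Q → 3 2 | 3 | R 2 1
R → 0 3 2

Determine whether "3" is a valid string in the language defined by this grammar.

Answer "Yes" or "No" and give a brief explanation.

Yes - a valid derivation exists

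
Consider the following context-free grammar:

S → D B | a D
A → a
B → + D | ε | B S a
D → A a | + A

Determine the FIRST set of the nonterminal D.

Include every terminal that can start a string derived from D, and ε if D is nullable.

We compute FIRST(D) using the standard algorithm.
FIRST(A) = {a}
FIRST(B) = {+, a, ε}
FIRST(D) = {+, a}
FIRST(S) = {+, a}
Therefore, FIRST(D) = {+, a}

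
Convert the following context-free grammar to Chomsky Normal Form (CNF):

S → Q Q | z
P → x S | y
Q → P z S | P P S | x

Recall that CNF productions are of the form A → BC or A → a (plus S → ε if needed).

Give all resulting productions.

S → z; TX → x; P → y; TZ → z; Q → x; S → Q Q; P → TX S; Q → P X0; X0 → TZ S; Q → P X1; X1 → P S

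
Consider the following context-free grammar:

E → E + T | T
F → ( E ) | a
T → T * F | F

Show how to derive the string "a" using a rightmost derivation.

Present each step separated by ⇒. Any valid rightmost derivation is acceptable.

E ⇒ T ⇒ F ⇒ a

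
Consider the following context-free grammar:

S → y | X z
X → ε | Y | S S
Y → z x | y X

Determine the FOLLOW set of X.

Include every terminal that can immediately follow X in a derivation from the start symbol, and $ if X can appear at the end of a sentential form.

We compute FOLLOW(X) using the standard algorithm.
FOLLOW(S) starts with {$}.
FIRST(S) = {y, z}
FIRST(X) = {y, z, ε}
FIRST(Y) = {y, z}
FOLLOW(S) = {$, y, z}
FOLLOW(X) = {z}
FOLLOW(Y) = {z}
Therefore, FOLLOW(X) = {z}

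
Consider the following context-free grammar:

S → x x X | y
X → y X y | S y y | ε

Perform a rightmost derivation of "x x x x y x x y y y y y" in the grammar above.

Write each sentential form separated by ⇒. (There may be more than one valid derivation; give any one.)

S ⇒ x x X ⇒ x x S y y ⇒ x x x x X y y ⇒ x x x x y X y y y ⇒ x x x x y S y y y y y ⇒ x x x x y x x X y y y y y ⇒ x x x x y x x y y y y y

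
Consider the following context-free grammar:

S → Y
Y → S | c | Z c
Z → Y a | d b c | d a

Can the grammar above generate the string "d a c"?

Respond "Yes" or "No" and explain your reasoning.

Yes - a valid derivation exists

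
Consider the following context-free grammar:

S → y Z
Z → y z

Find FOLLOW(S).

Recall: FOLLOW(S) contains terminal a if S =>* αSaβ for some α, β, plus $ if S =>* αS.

We compute FOLLOW(S) using the standard algorithm.
FOLLOW(S) starts with {$}.
FIRST(S) = {y}
FIRST(Z) = {y}
FOLLOW(S) = {$}
FOLLOW(Z) = {$}
Therefore, FOLLOW(S) = {$}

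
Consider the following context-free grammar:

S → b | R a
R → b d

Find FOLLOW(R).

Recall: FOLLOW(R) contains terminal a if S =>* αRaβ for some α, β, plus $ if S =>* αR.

We compute FOLLOW(R) using the standard algorithm.
FOLLOW(S) starts with {$}.
FIRST(R) = {b}
FIRST(S) = {b}
FOLLOW(R) = {a}
FOLLOW(S) = {$}
Therefore, FOLLOW(R) = {a}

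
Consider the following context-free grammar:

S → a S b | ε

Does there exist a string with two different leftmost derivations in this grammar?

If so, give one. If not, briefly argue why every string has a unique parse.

No - every string in the language has a unique leftmost derivation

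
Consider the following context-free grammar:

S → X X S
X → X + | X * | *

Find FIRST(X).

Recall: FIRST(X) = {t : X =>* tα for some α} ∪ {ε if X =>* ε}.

We compute FIRST(X) using the standard algorithm.
FIRST(S) = {*}
FIRST(X) = {*}
Therefore, FIRST(X) = {*}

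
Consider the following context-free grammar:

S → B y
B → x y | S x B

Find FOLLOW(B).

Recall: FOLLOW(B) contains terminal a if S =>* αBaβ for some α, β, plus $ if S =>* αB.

We compute FOLLOW(B) using the standard algorithm.
FOLLOW(S) starts with {$}.
FIRST(B) = {x}
FIRST(S) = {x}
FOLLOW(B) = {y}
FOLLOW(S) = {$, x}
Therefore, FOLLOW(B) = {y}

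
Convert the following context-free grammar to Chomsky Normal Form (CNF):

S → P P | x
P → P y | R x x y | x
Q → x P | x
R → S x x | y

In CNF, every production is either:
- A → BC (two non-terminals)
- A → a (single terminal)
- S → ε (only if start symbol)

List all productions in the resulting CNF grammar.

S → x; TY → y; TX → x; P → x; Q → x; R → y; S → P P; P → P TY; P → R X0; X0 → TX X1; X1 → TX TY; Q → TX P; R → S X2; X2 → TX TX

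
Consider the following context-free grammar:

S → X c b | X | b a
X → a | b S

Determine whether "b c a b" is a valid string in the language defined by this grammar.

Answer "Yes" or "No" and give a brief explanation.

No - no valid derivation exists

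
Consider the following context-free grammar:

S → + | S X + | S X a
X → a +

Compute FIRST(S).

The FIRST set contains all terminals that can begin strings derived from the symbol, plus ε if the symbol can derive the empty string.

We compute FIRST(S) using the standard algorithm.
FIRST(S) = {+}
FIRST(X) = {a}
Therefore, FIRST(S) = {+}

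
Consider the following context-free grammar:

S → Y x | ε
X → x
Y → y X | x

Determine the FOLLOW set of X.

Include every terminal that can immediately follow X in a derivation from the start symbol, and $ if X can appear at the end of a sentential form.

We compute FOLLOW(X) using the standard algorithm.
FOLLOW(S) starts with {$}.
FIRST(S) = {x, y, ε}
FIRST(X) = {x}
FIRST(Y) = {x, y}
FOLLOW(S) = {$}
FOLLOW(X) = {x}
FOLLOW(Y) = {x}
Therefore, FOLLOW(X) = {x}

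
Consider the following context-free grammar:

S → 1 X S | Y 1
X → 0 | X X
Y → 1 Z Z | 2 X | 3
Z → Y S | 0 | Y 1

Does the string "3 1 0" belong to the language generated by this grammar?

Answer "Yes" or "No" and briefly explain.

No - no valid derivation exists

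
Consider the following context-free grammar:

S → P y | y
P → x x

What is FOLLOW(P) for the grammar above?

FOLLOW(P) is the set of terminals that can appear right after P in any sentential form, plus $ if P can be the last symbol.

We compute FOLLOW(P) using the standard algorithm.
FOLLOW(S) starts with {$}.
FIRST(P) = {x}
FIRST(S) = {x, y}
FOLLOW(P) = {y}
FOLLOW(S) = {$}
Therefore, FOLLOW(P) = {y}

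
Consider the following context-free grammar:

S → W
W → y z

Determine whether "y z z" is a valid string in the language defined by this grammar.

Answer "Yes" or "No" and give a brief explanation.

No - no valid derivation exists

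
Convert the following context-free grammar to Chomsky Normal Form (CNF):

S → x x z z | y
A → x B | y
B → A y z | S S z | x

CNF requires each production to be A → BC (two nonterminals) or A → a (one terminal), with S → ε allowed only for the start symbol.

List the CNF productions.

TX → x; TZ → z; S → y; A → y; TY → y; B → x; S → TX X0; X0 → TX X1; X1 → TZ TZ; A → TX B; B → A X2; X2 → TY TZ; B → S X3; X3 → S TZ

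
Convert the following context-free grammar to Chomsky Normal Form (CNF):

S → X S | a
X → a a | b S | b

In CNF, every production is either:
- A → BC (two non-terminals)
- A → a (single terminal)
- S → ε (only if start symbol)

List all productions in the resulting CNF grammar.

S → a; TA → a; TB → b; X → b; S → X S; X → TA TA; X → TB S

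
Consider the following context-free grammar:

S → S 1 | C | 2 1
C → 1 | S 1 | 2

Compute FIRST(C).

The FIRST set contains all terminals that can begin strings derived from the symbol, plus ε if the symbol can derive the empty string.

We compute FIRST(C) using the standard algorithm.
FIRST(C) = {1, 2}
FIRST(S) = {1, 2}
Therefore, FIRST(C) = {1, 2}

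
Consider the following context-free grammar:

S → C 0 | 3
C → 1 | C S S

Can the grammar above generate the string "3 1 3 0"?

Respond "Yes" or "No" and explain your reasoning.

No - no valid derivation exists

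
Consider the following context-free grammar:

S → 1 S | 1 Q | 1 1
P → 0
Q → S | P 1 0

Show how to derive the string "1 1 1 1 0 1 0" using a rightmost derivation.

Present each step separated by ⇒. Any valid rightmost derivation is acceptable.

S ⇒ 1 S ⇒ 1 1 S ⇒ 1 1 1 S ⇒ 1 1 1 1 Q ⇒ 1 1 1 1 P 1 0 ⇒ 1 1 1 1 0 1 0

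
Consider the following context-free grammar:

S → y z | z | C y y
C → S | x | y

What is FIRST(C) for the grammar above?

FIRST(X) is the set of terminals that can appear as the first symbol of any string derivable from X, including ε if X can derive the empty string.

We compute FIRST(C) using the standard algorithm.
FIRST(C) = {x, y, z}
FIRST(S) = {x, y, z}
Therefore, FIRST(C) = {x, y, z}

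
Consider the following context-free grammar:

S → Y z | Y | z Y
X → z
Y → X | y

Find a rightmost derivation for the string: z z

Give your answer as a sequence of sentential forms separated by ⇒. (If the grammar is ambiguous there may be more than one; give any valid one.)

S ⇒ Y z ⇒ X z ⇒ z z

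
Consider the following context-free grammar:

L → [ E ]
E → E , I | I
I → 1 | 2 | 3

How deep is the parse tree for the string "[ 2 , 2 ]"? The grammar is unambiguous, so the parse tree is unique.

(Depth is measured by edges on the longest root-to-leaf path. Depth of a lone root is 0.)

4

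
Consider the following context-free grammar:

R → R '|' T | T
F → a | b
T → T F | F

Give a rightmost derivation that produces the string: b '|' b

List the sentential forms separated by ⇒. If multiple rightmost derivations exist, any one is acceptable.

R ⇒ R '|' T ⇒ R '|' F ⇒ R '|' b ⇒ T '|' b ⇒ F '|' b ⇒ b '|' b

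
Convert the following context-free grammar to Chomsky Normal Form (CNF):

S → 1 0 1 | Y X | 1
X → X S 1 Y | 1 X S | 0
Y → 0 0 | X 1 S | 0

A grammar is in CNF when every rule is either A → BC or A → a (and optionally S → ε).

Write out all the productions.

T1 → 1; T0 → 0; S → 1; X → 0; Y → 0; S → T1 X0; X0 → T0 T1; S → Y X; X → X X1; X1 → S X2; X2 → T1 Y; X → T1 X3; X3 → X S; Y → T0 T0; Y → X X4; X4 → T1 S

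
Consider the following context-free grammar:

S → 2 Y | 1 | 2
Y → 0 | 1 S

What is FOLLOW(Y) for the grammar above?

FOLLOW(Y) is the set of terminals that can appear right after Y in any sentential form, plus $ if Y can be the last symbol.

We compute FOLLOW(Y) using the standard algorithm.
FOLLOW(S) starts with {$}.
FIRST(S) = {1, 2}
FIRST(Y) = {0, 1}
FOLLOW(S) = {$}
FOLLOW(Y) = {$}
Therefore, FOLLOW(Y) = {$}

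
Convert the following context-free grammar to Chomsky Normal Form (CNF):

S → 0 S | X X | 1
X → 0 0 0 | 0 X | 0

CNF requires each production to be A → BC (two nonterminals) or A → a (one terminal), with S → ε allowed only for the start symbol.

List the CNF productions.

T0 → 0; S → 1; X → 0; S → T0 S; S → X X; X → T0 X0; X0 → T0 T0; X → T0 X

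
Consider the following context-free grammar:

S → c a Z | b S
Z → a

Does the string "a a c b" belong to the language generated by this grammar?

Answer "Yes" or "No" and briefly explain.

No - no valid derivation exists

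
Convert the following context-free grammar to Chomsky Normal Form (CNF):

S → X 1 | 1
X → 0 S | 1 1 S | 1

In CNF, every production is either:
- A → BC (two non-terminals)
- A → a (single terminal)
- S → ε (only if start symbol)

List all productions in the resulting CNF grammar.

T1 → 1; S → 1; T0 → 0; X → 1; S → X T1; X → T0 S; X → T1 X0; X0 → T1 S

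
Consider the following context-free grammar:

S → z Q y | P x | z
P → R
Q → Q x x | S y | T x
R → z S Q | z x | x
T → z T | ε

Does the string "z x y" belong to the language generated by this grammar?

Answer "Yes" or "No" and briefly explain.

Yes - a valid derivation exists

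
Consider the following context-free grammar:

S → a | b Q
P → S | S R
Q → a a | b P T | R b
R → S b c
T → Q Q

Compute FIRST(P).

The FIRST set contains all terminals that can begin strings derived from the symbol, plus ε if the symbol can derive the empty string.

We compute FIRST(P) using the standard algorithm.
FIRST(P) = {a, b}
FIRST(Q) = {a, b}
FIRST(R) = {a, b}
FIRST(S) = {a, b}
FIRST(T) = {a, b}
Therefore, FIRST(P) = {a, b}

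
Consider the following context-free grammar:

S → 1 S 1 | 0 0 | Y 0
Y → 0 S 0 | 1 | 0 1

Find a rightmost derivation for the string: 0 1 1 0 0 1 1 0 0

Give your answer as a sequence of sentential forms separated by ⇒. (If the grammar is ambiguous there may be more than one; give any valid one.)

S ⇒ Y 0 ⇒ 0 S 0 0 ⇒ 0 1 S 1 0 0 ⇒ 0 1 1 S 1 1 0 0 ⇒ 0 1 1 0 0 1 1 0 0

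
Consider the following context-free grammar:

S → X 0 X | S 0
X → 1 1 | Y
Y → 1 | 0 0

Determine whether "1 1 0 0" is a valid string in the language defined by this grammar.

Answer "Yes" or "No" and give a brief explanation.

No - no valid derivation exists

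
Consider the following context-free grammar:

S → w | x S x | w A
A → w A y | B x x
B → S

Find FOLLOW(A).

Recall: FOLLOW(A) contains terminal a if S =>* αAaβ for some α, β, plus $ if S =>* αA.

We compute FOLLOW(A) using the standard algorithm.
FOLLOW(S) starts with {$}.
FIRST(A) = {w, x}
FIRST(B) = {w, x}
FIRST(S) = {w, x}
FOLLOW(A) = {$, x, y}
FOLLOW(B) = {x}
FOLLOW(S) = {$, x}
Therefore, FOLLOW(A) = {$, x, y}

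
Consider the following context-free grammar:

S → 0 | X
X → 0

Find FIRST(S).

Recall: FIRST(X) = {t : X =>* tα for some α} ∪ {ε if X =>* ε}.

We compute FIRST(S) using the standard algorithm.
FIRST(S) = {0}
FIRST(X) = {0}
Therefore, FIRST(S) = {0}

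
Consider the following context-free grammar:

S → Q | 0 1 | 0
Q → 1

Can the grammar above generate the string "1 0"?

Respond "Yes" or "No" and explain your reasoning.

No - no valid derivation exists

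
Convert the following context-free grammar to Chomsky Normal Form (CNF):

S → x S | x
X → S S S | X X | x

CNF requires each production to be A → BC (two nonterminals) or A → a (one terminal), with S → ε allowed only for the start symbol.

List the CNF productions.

TX → x; S → x; X → x; S → TX S; X → S X0; X0 → S S; X → X X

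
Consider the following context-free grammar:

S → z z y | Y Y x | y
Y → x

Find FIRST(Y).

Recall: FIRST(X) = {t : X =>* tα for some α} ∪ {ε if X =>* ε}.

We compute FIRST(Y) using the standard algorithm.
FIRST(S) = {x, y, z}
FIRST(Y) = {x}
Therefore, FIRST(Y) = {x}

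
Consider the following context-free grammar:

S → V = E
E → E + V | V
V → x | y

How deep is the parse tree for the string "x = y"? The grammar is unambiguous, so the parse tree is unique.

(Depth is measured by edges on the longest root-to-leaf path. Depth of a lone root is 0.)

3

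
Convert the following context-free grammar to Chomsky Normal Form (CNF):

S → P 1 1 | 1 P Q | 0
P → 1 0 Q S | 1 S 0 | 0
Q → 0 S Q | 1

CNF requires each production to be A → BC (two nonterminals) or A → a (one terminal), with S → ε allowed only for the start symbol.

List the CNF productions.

T1 → 1; S → 0; T0 → 0; P → 0; Q → 1; S → P X0; X0 → T1 T1; S → T1 X1; X1 → P Q; P → T1 X2; X2 → T0 X3; X3 → Q S; P → T1 X4; X4 → S T0; Q → T0 X5; X5 → S Q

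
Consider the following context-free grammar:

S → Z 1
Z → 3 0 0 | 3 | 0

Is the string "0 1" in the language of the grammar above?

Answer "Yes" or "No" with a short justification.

Yes - a valid derivation exists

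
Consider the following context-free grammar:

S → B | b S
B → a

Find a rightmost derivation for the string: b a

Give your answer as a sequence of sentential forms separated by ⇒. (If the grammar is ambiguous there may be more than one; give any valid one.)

S ⇒ b S ⇒ b B ⇒ b a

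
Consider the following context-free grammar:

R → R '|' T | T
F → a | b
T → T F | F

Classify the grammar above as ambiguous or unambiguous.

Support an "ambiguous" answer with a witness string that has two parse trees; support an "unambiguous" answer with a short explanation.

Unambiguous - every string in the language has a unique parse tree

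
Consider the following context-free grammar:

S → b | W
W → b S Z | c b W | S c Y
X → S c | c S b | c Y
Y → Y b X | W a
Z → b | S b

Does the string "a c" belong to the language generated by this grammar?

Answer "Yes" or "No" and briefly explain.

No - no valid derivation exists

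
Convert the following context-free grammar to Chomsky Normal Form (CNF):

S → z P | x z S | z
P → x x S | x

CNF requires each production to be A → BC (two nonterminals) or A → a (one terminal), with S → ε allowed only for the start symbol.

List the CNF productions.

TZ → z; TX → x; S → z; P → x; S → TZ P; S → TX X0; X0 → TZ S; P → TX X1; X1 → TX S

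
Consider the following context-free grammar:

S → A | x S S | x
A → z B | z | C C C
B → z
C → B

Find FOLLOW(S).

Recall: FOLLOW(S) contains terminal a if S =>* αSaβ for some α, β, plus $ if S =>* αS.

We compute FOLLOW(S) using the standard algorithm.
FOLLOW(S) starts with {$}.
FIRST(A) = {z}
FIRST(B) = {z}
FIRST(C) = {z}
FIRST(S) = {x, z}
FOLLOW(A) = {$, x, z}
FOLLOW(B) = {$, x, z}
FOLLOW(C) = {$, x, z}
FOLLOW(S) = {$, x, z}
Therefore, FOLLOW(S) = {$, x, z}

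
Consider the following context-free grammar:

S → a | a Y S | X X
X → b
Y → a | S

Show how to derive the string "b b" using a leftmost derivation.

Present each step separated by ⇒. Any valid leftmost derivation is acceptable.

S ⇒ X X ⇒ b X ⇒ b b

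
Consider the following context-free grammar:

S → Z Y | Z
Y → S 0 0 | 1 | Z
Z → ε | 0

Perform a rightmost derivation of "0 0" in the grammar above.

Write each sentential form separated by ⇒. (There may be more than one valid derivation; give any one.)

S ⇒ Z Y ⇒ Z Z ⇒ Z 0 ⇒ 0 0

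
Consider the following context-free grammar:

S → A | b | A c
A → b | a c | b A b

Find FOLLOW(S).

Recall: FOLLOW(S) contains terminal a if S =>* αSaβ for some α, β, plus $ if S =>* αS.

We compute FOLLOW(S) using the standard algorithm.
FOLLOW(S) starts with {$}.
FIRST(A) = {a, b}
FIRST(S) = {a, b}
FOLLOW(A) = {$, b, c}
FOLLOW(S) = {$}
Therefore, FOLLOW(S) = {$}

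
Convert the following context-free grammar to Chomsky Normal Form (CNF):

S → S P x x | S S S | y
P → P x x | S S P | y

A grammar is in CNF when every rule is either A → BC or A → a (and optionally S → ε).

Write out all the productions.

TX → x; S → y; P → y; S → S X0; X0 → P X1; X1 → TX TX; S → S X2; X2 → S S; P → P X3; X3 → TX TX; P → S X4; X4 → S P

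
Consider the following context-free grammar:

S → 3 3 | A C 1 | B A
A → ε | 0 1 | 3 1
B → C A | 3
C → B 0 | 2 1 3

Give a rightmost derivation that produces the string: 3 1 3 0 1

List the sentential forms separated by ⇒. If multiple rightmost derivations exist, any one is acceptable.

S ⇒ A C 1 ⇒ A B 0 1 ⇒ A 3 0 1 ⇒ 3 1 3 0 1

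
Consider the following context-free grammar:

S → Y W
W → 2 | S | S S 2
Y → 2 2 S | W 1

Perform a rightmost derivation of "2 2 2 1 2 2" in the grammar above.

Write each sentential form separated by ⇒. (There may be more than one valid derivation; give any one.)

S ⇒ Y W ⇒ Y 2 ⇒ 2 2 S 2 ⇒ 2 2 Y W 2 ⇒ 2 2 Y 2 2 ⇒ 2 2 W 1 2 2 ⇒ 2 2 2 1 2 2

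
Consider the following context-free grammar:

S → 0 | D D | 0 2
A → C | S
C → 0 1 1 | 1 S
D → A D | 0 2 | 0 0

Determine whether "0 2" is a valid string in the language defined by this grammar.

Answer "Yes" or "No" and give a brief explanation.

Yes - a valid derivation exists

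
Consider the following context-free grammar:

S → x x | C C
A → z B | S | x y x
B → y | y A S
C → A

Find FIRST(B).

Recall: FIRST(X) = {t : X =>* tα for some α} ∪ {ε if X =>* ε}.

We compute FIRST(B) using the standard algorithm.
FIRST(A) = {x, z}
FIRST(B) = {y}
FIRST(C) = {x, z}
FIRST(S) = {x, z}
Therefore, FIRST(B) = {y}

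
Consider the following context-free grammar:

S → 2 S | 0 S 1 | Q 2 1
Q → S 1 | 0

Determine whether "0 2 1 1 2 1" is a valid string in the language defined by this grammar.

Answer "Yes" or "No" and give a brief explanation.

Yes - a valid derivation exists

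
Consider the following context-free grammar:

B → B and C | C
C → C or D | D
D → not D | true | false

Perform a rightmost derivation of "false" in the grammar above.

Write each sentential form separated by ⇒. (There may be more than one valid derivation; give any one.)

B ⇒ C ⇒ D ⇒ false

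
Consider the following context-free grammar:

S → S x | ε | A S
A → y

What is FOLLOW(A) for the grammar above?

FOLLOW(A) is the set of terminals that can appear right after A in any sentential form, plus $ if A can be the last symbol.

We compute FOLLOW(A) using the standard algorithm.
FOLLOW(S) starts with {$}.
FIRST(A) = {y}
FIRST(S) = {x, y, ε}
FOLLOW(A) = {$, x, y}
FOLLOW(S) = {$, x}
Therefore, FOLLOW(A) = {$, x, y}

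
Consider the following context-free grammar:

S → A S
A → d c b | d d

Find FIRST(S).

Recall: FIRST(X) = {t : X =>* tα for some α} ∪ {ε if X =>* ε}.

We compute FIRST(S) using the standard algorithm.
FIRST(A) = {d}
FIRST(S) = {d}
Therefore, FIRST(S) = {d}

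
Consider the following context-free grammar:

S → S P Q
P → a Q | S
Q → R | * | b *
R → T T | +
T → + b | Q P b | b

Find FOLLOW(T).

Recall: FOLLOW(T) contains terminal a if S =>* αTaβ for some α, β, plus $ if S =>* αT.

We compute FOLLOW(T) using the standard algorithm.
FOLLOW(S) starts with {$}.
FIRST(P) = {a}
FIRST(Q) = {*, +, b}
FIRST(R) = {*, +, b}
FIRST(S) = {}
FIRST(T) = {*, +, b}
FOLLOW(P) = {*, +, b}
FOLLOW(Q) = {$, *, +, a, b}
FOLLOW(R) = {$, *, +, a, b}
FOLLOW(S) = {$, *, +, a, b}
FOLLOW(T) = {$, *, +, a, b}
Therefore, FOLLOW(T) = {$, *, +, a, b}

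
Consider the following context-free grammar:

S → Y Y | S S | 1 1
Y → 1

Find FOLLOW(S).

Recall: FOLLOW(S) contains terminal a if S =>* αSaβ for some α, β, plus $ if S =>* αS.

We compute FOLLOW(S) using the standard algorithm.
FOLLOW(S) starts with {$}.
FIRST(S) = {1}
FIRST(Y) = {1}
FOLLOW(S) = {$, 1}
FOLLOW(Y) = {$, 1}
Therefore, FOLLOW(S) = {$, 1}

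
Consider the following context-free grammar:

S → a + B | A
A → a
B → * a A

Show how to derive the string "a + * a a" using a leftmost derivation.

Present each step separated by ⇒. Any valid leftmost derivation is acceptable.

S ⇒ a + B ⇒ a + * a A ⇒ a + * a a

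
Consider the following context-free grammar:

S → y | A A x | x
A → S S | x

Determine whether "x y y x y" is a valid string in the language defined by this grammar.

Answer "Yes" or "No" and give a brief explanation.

No - no valid derivation exists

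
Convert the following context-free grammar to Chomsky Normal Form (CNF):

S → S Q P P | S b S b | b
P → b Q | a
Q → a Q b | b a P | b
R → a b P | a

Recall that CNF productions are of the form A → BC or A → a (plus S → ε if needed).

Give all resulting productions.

TB → b; S → b; P → a; TA → a; Q → b; R → a; S → S X0; X0 → Q X1; X1 → P P; S → S X2; X2 → TB X3; X3 → S TB; P → TB Q; Q → TA X4; X4 → Q TB; Q → TB X5; X5 → TA P; R → TA X6; X6 → TB P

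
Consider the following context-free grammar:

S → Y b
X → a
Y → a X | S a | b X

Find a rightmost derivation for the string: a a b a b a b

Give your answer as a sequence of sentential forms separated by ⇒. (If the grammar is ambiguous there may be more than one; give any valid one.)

S ⇒ Y b ⇒ S a b ⇒ Y b a b ⇒ S a b a b ⇒ Y b a b a b ⇒ a X b a b a b ⇒ a a b a b a b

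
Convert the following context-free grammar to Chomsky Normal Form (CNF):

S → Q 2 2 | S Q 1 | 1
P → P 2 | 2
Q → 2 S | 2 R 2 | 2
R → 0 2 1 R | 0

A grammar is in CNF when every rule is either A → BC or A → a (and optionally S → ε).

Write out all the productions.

T2 → 2; T1 → 1; S → 1; P → 2; Q → 2; T0 → 0; R → 0; S → Q X0; X0 → T2 T2; S → S X1; X1 → Q T1; P → P T2; Q → T2 S; Q → T2 X2; X2 → R T2; R → T0 X3; X3 → T2 X4; X4 → T1 R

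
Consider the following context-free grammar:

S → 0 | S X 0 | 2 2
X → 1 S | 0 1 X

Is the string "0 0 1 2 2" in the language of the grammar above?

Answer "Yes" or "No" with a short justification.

No - no valid derivation exists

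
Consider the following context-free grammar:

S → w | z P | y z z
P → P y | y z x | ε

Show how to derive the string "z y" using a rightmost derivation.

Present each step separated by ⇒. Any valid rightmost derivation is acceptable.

S ⇒ z P ⇒ z P y ⇒ z y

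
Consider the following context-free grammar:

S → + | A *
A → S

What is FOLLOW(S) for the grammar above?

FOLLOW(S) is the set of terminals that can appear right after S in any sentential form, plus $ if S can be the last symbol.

We compute FOLLOW(S) using the standard algorithm.
FOLLOW(S) starts with {$}.
FIRST(A) = {+}
FIRST(S) = {+}
FOLLOW(A) = {*}
FOLLOW(S) = {$, *}
Therefore, FOLLOW(S) = {$, *}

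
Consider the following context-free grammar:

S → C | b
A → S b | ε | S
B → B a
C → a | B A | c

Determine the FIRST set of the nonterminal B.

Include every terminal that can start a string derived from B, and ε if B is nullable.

We compute FIRST(B) using the standard algorithm.
FIRST(A) = {a, b, c, ε}
FIRST(B) = {}
FIRST(C) = {a, c}
FIRST(S) = {a, b, c}
Therefore, FIRST(B) = {}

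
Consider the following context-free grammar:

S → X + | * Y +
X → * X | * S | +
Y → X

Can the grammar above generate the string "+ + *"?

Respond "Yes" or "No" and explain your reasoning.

No - no valid derivation exists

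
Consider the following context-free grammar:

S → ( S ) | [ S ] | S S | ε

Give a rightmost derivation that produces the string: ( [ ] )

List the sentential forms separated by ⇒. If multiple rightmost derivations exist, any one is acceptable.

S ⇒ ( S ) ⇒ ( [ S ] ) ⇒ ( [ ] )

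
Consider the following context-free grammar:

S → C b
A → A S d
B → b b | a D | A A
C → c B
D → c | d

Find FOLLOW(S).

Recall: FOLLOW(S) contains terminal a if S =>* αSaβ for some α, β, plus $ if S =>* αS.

We compute FOLLOW(S) using the standard algorithm.
FOLLOW(S) starts with {$}.
FIRST(A) = {}
FIRST(B) = {a, b}
FIRST(C) = {c}
FIRST(D) = {c, d}
FIRST(S) = {c}
FOLLOW(A) = {b, c}
FOLLOW(B) = {b}
FOLLOW(C) = {b}
FOLLOW(D) = {b}
FOLLOW(S) = {$, d}
Therefore, FOLLOW(S) = {$, d}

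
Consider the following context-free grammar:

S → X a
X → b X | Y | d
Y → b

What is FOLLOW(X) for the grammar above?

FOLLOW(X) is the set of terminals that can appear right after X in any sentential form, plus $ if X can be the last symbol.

We compute FOLLOW(X) using the standard algorithm.
FOLLOW(S) starts with {$}.
FIRST(S) = {b, d}
FIRST(X) = {b, d}
FIRST(Y) = {b}
FOLLOW(S) = {$}
FOLLOW(X) = {a}
FOLLOW(Y) = {a}
Therefore, FOLLOW(X) = {a}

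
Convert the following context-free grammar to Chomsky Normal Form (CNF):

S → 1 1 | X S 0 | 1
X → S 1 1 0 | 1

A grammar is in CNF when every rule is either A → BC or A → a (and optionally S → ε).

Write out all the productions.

T1 → 1; T0 → 0; S → 1; X → 1; S → T1 T1; S → X X0; X0 → S T0; X → S X1; X1 → T1 X2; X2 → T1 T0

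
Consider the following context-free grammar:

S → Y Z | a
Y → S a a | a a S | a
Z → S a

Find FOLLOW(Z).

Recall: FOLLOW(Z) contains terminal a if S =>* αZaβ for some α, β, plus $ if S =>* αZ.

We compute FOLLOW(Z) using the standard algorithm.
FOLLOW(S) starts with {$}.
FIRST(S) = {a}
FIRST(Y) = {a}
FIRST(Z) = {a}
FOLLOW(S) = {$, a}
FOLLOW(Y) = {a}
FOLLOW(Z) = {$, a}
Therefore, FOLLOW(Z) = {$, a}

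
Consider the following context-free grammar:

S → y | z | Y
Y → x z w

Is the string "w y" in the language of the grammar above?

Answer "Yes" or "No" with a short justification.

No - no valid derivation exists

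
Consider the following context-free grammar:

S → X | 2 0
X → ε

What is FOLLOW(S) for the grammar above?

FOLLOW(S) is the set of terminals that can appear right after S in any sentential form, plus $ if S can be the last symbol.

We compute FOLLOW(S) using the standard algorithm.
FOLLOW(S) starts with {$}.
FIRST(S) = {2, ε}
FIRST(X) = {ε}
FOLLOW(S) = {$}
FOLLOW(X) = {$}
Therefore, FOLLOW(S) = {$}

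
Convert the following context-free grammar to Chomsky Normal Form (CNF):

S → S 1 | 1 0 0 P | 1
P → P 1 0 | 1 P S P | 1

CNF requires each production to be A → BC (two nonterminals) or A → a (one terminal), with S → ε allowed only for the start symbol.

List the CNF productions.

T1 → 1; T0 → 0; S → 1; P → 1; S → S T1; S → T1 X0; X0 → T0 X1; X1 → T0 P; P → P X2; X2 → T1 T0; P → T1 X3; X3 → P X4; X4 → S P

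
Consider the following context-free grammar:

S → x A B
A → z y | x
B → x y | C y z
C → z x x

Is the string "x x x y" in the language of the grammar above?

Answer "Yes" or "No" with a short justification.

Yes - a valid derivation exists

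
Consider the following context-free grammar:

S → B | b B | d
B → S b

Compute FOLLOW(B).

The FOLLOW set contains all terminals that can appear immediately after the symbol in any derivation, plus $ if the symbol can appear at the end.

We compute FOLLOW(B) using the standard algorithm.
FOLLOW(S) starts with {$}.
FIRST(B) = {b, d}
FIRST(S) = {b, d}
FOLLOW(B) = {$, b}
FOLLOW(S) = {$, b}
Therefore, FOLLOW(B) = {$, b}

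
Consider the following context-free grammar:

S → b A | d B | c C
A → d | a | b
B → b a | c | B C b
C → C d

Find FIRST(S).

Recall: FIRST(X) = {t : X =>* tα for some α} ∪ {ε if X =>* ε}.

We compute FIRST(S) using the standard algorithm.
FIRST(A) = {a, b, d}
FIRST(B) = {b, c}
FIRST(C) = {}
FIRST(S) = {b, c, d}
Therefore, FIRST(S) = {b, c, d}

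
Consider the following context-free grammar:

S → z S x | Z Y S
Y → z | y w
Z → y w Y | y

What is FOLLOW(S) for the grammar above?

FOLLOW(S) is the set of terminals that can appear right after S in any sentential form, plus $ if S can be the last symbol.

We compute FOLLOW(S) using the standard algorithm.
FOLLOW(S) starts with {$}.
FIRST(S) = {y, z}
FIRST(Y) = {y, z}
FIRST(Z) = {y}
FOLLOW(S) = {$, x}
FOLLOW(Y) = {y, z}
FOLLOW(Z) = {y, z}
Therefore, FOLLOW(S) = {$, x}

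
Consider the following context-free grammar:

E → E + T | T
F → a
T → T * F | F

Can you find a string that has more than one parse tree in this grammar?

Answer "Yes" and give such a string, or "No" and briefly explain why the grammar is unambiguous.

No - the grammar is unambiguous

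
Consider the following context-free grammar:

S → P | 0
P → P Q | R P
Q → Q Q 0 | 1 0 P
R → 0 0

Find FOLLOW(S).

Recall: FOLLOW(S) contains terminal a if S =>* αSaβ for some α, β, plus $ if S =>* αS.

We compute FOLLOW(S) using the standard algorithm.
FOLLOW(S) starts with {$}.
FIRST(P) = {0}
FIRST(Q) = {1}
FIRST(R) = {0}
FIRST(S) = {0}
FOLLOW(P) = {$, 0, 1}
FOLLOW(Q) = {$, 0, 1}
FOLLOW(R) = {0}
FOLLOW(S) = {$}
Therefore, FOLLOW(S) = {$}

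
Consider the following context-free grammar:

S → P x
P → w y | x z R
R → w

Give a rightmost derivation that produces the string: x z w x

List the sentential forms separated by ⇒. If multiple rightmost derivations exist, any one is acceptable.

S ⇒ P x ⇒ x z R x ⇒ x z w x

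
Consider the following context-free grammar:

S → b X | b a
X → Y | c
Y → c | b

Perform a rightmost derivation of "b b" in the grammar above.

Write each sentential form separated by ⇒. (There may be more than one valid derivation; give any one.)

S ⇒ b X ⇒ b Y ⇒ b b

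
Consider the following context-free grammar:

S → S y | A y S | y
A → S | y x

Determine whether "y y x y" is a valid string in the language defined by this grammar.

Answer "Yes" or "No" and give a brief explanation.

No - no valid derivation exists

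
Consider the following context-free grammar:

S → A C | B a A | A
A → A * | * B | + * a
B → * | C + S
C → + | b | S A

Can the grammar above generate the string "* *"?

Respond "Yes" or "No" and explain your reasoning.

Yes - a valid derivation exists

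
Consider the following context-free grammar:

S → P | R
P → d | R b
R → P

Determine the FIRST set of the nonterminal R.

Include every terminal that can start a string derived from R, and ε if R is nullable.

We compute FIRST(R) using the standard algorithm.
FIRST(P) = {d}
FIRST(R) = {d}
FIRST(S) = {d}
Therefore, FIRST(R) = {d}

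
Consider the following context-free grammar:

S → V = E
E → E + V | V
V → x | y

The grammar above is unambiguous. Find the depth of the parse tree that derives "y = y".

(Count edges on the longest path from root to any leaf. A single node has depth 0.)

3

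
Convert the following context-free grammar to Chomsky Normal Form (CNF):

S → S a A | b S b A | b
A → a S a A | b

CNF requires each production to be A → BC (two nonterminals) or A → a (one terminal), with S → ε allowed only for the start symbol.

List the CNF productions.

TA → a; TB → b; S → b; A → b; S → S X0; X0 → TA A; S → TB X1; X1 → S X2; X2 → TB A; A → TA X3; X3 → S X4; X4 → TA A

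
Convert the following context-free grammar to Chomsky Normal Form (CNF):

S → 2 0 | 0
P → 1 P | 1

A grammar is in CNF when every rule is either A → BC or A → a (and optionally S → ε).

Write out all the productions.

T2 → 2; T0 → 0; S → 0; T1 → 1; P → 1; S → T2 T0; P → T1 P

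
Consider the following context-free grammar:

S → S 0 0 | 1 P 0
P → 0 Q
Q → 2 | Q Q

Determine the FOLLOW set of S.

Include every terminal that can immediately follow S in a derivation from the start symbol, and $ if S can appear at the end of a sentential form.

We compute FOLLOW(S) using the standard algorithm.
FOLLOW(S) starts with {$}.
FIRST(P) = {0}
FIRST(Q) = {2}
FIRST(S) = {1}
FOLLOW(P) = {0}
FOLLOW(Q) = {0, 2}
FOLLOW(S) = {$, 0}
Therefore, FOLLOW(S) = {$, 0}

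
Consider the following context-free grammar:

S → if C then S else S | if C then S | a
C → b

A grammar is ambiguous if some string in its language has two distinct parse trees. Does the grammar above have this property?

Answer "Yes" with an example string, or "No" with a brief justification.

Yes - the string 'if b then if b then if b then a else a else a' has two distinct parse trees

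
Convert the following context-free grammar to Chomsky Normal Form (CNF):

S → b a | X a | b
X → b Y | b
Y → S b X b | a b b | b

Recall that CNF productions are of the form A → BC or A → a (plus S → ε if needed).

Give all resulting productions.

TB → b; TA → a; S → b; X → b; Y → b; S → TB TA; S → X TA; X → TB Y; Y → S X0; X0 → TB X1; X1 → X TB; Y → TA X2; X2 → TB TB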